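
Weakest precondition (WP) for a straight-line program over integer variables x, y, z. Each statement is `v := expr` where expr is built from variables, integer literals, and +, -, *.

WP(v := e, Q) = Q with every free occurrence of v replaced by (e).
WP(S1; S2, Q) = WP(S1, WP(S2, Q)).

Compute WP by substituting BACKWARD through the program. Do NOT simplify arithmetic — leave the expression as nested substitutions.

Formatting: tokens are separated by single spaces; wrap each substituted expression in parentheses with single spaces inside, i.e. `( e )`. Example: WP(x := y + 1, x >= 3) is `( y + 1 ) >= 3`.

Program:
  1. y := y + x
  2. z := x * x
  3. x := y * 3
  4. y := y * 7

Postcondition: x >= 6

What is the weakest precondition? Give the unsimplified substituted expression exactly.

Answer: ( ( y + x ) * 3 ) >= 6

Derivation:
post: x >= 6
stmt 4: y := y * 7  -- replace 0 occurrence(s) of y with (y * 7)
  => x >= 6
stmt 3: x := y * 3  -- replace 1 occurrence(s) of x with (y * 3)
  => ( y * 3 ) >= 6
stmt 2: z := x * x  -- replace 0 occurrence(s) of z with (x * x)
  => ( y * 3 ) >= 6
stmt 1: y := y + x  -- replace 1 occurrence(s) of y with (y + x)
  => ( ( y + x ) * 3 ) >= 6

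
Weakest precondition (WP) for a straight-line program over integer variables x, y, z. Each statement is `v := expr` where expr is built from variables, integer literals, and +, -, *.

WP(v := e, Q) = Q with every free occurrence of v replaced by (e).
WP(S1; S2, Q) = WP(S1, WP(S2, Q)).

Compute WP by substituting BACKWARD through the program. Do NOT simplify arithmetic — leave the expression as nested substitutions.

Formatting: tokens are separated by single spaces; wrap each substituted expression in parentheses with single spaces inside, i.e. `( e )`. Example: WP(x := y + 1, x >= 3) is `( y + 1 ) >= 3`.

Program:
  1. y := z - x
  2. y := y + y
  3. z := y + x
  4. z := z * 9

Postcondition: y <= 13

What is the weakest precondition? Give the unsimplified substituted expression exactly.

Answer: ( ( z - x ) + ( z - x ) ) <= 13

Derivation:
post: y <= 13
stmt 4: z := z * 9  -- replace 0 occurrence(s) of z with (z * 9)
  => y <= 13
stmt 3: z := y + x  -- replace 0 occurrence(s) of z with (y + x)
  => y <= 13
stmt 2: y := y + y  -- replace 1 occurrence(s) of y with (y + y)
  => ( y + y ) <= 13
stmt 1: y := z - x  -- replace 2 occurrence(s) of y with (z - x)
  => ( ( z - x ) + ( z - x ) ) <= 13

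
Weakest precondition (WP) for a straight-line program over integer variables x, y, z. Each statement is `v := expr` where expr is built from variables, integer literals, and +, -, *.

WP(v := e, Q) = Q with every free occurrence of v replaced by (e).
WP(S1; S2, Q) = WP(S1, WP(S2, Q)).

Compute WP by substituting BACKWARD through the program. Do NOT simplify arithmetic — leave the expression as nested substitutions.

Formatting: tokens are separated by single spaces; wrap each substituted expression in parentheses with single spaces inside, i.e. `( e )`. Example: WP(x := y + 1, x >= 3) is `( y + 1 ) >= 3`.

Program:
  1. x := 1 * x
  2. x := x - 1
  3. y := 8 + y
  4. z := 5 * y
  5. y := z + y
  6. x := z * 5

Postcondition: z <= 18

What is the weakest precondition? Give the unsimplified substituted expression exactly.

post: z <= 18
stmt 6: x := z * 5  -- replace 0 occurrence(s) of x with (z * 5)
  => z <= 18
stmt 5: y := z + y  -- replace 0 occurrence(s) of y with (z + y)
  => z <= 18
stmt 4: z := 5 * y  -- replace 1 occurrence(s) of z with (5 * y)
  => ( 5 * y ) <= 18
stmt 3: y := 8 + y  -- replace 1 occurrence(s) of y with (8 + y)
  => ( 5 * ( 8 + y ) ) <= 18
stmt 2: x := x - 1  -- replace 0 occurrence(s) of x with (x - 1)
  => ( 5 * ( 8 + y ) ) <= 18
stmt 1: x := 1 * x  -- replace 0 occurrence(s) of x with (1 * x)
  => ( 5 * ( 8 + y ) ) <= 18

Answer: ( 5 * ( 8 + y ) ) <= 18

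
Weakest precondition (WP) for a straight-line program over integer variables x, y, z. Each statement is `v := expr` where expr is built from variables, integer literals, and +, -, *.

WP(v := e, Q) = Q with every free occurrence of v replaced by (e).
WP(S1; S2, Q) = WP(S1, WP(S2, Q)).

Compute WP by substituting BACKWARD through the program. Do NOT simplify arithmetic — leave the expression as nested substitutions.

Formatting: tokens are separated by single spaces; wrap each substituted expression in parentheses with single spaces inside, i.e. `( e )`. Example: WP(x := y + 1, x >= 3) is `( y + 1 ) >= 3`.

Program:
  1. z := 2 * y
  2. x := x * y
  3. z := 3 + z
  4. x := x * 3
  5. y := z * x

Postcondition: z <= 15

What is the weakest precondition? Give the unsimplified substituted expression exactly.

post: z <= 15
stmt 5: y := z * x  -- replace 0 occurrence(s) of y with (z * x)
  => z <= 15
stmt 4: x := x * 3  -- replace 0 occurrence(s) of x with (x * 3)
  => z <= 15
stmt 3: z := 3 + z  -- replace 1 occurrence(s) of z with (3 + z)
  => ( 3 + z ) <= 15
stmt 2: x := x * y  -- replace 0 occurrence(s) of x with (x * y)
  => ( 3 + z ) <= 15
stmt 1: z := 2 * y  -- replace 1 occurrence(s) of z with (2 * y)
  => ( 3 + ( 2 * y ) ) <= 15

Answer: ( 3 + ( 2 * y ) ) <= 15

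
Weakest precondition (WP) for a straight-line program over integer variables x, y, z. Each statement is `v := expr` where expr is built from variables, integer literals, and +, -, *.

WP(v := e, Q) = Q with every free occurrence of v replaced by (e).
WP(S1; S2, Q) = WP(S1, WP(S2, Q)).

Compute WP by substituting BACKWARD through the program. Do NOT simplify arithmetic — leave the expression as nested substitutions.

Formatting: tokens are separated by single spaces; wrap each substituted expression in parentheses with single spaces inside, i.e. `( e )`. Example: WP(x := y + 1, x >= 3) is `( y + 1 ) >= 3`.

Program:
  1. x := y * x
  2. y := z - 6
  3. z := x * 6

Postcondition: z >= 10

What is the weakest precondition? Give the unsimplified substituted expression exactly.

post: z >= 10
stmt 3: z := x * 6  -- replace 1 occurrence(s) of z with (x * 6)
  => ( x * 6 ) >= 10
stmt 2: y := z - 6  -- replace 0 occurrence(s) of y with (z - 6)
  => ( x * 6 ) >= 10
stmt 1: x := y * x  -- replace 1 occurrence(s) of x with (y * x)
  => ( ( y * x ) * 6 ) >= 10

Answer: ( ( y * x ) * 6 ) >= 10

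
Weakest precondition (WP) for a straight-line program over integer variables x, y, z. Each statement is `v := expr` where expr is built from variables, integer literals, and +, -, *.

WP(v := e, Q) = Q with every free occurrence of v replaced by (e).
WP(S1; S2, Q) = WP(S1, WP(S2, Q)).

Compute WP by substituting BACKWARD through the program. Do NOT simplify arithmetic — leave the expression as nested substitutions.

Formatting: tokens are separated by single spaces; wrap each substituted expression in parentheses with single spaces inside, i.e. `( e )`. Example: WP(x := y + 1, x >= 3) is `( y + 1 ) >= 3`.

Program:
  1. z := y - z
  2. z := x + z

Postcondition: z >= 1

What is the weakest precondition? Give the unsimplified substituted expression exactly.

Answer: ( x + ( y - z ) ) >= 1

Derivation:
post: z >= 1
stmt 2: z := x + z  -- replace 1 occurrence(s) of z with (x + z)
  => ( x + z ) >= 1
stmt 1: z := y - z  -- replace 1 occurrence(s) of z with (y - z)
  => ( x + ( y - z ) ) >= 1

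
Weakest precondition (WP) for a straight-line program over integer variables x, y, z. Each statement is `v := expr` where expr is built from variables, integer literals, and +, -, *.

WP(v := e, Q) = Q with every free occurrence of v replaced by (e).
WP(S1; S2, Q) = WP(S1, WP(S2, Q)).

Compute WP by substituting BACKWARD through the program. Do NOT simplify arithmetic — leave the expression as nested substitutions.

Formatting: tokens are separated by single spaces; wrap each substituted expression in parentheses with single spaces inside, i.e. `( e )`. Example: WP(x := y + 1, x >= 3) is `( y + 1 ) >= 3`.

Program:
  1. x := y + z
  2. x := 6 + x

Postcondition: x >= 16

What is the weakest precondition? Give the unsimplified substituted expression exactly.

post: x >= 16
stmt 2: x := 6 + x  -- replace 1 occurrence(s) of x with (6 + x)
  => ( 6 + x ) >= 16
stmt 1: x := y + z  -- replace 1 occurrence(s) of x with (y + z)
  => ( 6 + ( y + z ) ) >= 16

Answer: ( 6 + ( y + z ) ) >= 16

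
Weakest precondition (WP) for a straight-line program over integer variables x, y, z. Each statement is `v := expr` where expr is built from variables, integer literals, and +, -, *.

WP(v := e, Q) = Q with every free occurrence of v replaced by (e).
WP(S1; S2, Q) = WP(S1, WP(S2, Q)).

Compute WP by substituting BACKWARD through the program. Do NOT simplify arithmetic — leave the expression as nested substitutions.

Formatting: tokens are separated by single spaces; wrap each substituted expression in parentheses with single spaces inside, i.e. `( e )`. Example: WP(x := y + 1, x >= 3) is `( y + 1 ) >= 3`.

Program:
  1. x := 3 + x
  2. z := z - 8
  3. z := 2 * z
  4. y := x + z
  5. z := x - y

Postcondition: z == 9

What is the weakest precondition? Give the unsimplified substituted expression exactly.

post: z == 9
stmt 5: z := x - y  -- replace 1 occurrence(s) of z with (x - y)
  => ( x - y ) == 9
stmt 4: y := x + z  -- replace 1 occurrence(s) of y with (x + z)
  => ( x - ( x + z ) ) == 9
stmt 3: z := 2 * z  -- replace 1 occurrence(s) of z with (2 * z)
  => ( x - ( x + ( 2 * z ) ) ) == 9
stmt 2: z := z - 8  -- replace 1 occurrence(s) of z with (z - 8)
  => ( x - ( x + ( 2 * ( z - 8 ) ) ) ) == 9
stmt 1: x := 3 + x  -- replace 2 occurrence(s) of x with (3 + x)
  => ( ( 3 + x ) - ( ( 3 + x ) + ( 2 * ( z - 8 ) ) ) ) == 9

Answer: ( ( 3 + x ) - ( ( 3 + x ) + ( 2 * ( z - 8 ) ) ) ) == 9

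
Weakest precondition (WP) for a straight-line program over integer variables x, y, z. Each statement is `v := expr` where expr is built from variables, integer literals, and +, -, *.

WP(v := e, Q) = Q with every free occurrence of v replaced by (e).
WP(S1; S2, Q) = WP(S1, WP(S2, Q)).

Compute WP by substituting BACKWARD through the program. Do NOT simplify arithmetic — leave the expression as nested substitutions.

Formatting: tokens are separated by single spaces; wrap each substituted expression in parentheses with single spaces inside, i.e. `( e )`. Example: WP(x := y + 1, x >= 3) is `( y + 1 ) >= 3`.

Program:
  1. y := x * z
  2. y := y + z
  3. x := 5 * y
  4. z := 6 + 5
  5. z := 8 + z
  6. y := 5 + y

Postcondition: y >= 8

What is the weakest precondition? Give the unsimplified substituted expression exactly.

Answer: ( 5 + ( ( x * z ) + z ) ) >= 8

Derivation:
post: y >= 8
stmt 6: y := 5 + y  -- replace 1 occurrence(s) of y with (5 + y)
  => ( 5 + y ) >= 8
stmt 5: z := 8 + z  -- replace 0 occurrence(s) of z with (8 + z)
  => ( 5 + y ) >= 8
stmt 4: z := 6 + 5  -- replace 0 occurrence(s) of z with (6 + 5)
  => ( 5 + y ) >= 8
stmt 3: x := 5 * y  -- replace 0 occurrence(s) of x with (5 * y)
  => ( 5 + y ) >= 8
stmt 2: y := y + z  -- replace 1 occurrence(s) of y with (y + z)
  => ( 5 + ( y + z ) ) >= 8
stmt 1: y := x * z  -- replace 1 occurrence(s) of y with (x * z)
  => ( 5 + ( ( x * z ) + z ) ) >= 8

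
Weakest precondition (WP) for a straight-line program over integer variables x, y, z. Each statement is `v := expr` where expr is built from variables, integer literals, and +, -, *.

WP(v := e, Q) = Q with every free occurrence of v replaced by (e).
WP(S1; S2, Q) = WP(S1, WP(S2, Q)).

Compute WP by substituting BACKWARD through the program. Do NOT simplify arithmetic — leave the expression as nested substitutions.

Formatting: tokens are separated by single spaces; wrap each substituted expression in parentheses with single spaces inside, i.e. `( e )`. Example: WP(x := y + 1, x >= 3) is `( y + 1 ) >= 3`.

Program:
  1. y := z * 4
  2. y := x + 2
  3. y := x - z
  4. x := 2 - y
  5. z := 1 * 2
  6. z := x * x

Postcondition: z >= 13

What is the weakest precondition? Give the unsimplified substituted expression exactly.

Answer: ( ( 2 - ( x - z ) ) * ( 2 - ( x - z ) ) ) >= 13

Derivation:
post: z >= 13
stmt 6: z := x * x  -- replace 1 occurrence(s) of z with (x * x)
  => ( x * x ) >= 13
stmt 5: z := 1 * 2  -- replace 0 occurrence(s) of z with (1 * 2)
  => ( x * x ) >= 13
stmt 4: x := 2 - y  -- replace 2 occurrence(s) of x with (2 - y)
  => ( ( 2 - y ) * ( 2 - y ) ) >= 13
stmt 3: y := x - z  -- replace 2 occurrence(s) of y with (x - z)
  => ( ( 2 - ( x - z ) ) * ( 2 - ( x - z ) ) ) >= 13
stmt 2: y := x + 2  -- replace 0 occurrence(s) of y with (x + 2)
  => ( ( 2 - ( x - z ) ) * ( 2 - ( x - z ) ) ) >= 13
stmt 1: y := z * 4  -- replace 0 occurrence(s) of y with (z * 4)
  => ( ( 2 - ( x - z ) ) * ( 2 - ( x - z ) ) ) >= 13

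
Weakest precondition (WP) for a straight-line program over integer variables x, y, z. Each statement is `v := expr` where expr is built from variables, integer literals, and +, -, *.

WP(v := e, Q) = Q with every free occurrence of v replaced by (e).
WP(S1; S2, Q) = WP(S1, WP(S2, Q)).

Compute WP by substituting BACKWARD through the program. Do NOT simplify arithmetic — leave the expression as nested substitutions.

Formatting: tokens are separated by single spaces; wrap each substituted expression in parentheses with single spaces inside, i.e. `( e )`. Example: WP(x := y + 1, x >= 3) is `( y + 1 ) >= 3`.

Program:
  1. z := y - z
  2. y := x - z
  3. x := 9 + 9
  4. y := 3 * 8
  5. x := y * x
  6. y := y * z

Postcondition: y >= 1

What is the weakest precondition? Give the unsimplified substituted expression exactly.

Answer: ( ( 3 * 8 ) * ( y - z ) ) >= 1

Derivation:
post: y >= 1
stmt 6: y := y * z  -- replace 1 occurrence(s) of y with (y * z)
  => ( y * z ) >= 1
stmt 5: x := y * x  -- replace 0 occurrence(s) of x with (y * x)
  => ( y * z ) >= 1
stmt 4: y := 3 * 8  -- replace 1 occurrence(s) of y with (3 * 8)
  => ( ( 3 * 8 ) * z ) >= 1
stmt 3: x := 9 + 9  -- replace 0 occurrence(s) of x with (9 + 9)
  => ( ( 3 * 8 ) * z ) >= 1
stmt 2: y := x - z  -- replace 0 occurrence(s) of y with (x - z)
  => ( ( 3 * 8 ) * z ) >= 1
stmt 1: z := y - z  -- replace 1 occurrence(s) of z with (y - z)
  => ( ( 3 * 8 ) * ( y - z ) ) >= 1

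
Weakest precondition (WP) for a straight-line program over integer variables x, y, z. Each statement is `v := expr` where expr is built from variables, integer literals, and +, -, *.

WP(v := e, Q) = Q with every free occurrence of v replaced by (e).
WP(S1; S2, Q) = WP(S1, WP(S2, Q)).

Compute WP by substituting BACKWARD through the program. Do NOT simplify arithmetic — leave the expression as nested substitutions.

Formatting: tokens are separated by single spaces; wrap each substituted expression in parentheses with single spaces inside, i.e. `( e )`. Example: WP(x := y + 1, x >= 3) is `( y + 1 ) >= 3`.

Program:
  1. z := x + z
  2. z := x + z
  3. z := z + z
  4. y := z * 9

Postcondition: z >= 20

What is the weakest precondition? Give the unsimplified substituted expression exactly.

post: z >= 20
stmt 4: y := z * 9  -- replace 0 occurrence(s) of y with (z * 9)
  => z >= 20
stmt 3: z := z + z  -- replace 1 occurrence(s) of z with (z + z)
  => ( z + z ) >= 20
stmt 2: z := x + z  -- replace 2 occurrence(s) of z with (x + z)
  => ( ( x + z ) + ( x + z ) ) >= 20
stmt 1: z := x + z  -- replace 2 occurrence(s) of z with (x + z)
  => ( ( x + ( x + z ) ) + ( x + ( x + z ) ) ) >= 20

Answer: ( ( x + ( x + z ) ) + ( x + ( x + z ) ) ) >= 20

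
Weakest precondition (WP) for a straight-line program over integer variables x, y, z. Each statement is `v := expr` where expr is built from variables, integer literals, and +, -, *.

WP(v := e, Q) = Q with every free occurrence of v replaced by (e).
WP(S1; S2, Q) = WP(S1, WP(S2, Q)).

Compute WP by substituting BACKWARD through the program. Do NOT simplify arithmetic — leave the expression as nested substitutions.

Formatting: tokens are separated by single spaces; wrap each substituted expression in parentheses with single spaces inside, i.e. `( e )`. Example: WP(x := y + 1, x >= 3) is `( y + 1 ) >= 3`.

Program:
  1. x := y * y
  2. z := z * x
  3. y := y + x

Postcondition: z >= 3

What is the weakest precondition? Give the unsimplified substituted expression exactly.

post: z >= 3
stmt 3: y := y + x  -- replace 0 occurrence(s) of y with (y + x)
  => z >= 3
stmt 2: z := z * x  -- replace 1 occurrence(s) of z with (z * x)
  => ( z * x ) >= 3
stmt 1: x := y * y  -- replace 1 occurrence(s) of x with (y * y)
  => ( z * ( y * y ) ) >= 3

Answer: ( z * ( y * y ) ) >= 3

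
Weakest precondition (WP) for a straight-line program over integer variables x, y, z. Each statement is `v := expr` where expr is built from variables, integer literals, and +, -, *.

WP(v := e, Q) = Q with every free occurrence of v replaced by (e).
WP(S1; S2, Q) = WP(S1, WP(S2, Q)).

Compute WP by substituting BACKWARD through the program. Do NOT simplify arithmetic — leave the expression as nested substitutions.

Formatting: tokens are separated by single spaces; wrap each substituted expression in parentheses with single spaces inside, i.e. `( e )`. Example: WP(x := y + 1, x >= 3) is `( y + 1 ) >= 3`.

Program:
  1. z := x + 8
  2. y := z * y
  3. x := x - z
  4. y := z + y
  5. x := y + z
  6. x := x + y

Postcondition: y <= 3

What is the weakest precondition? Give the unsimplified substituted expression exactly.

post: y <= 3
stmt 6: x := x + y  -- replace 0 occurrence(s) of x with (x + y)
  => y <= 3
stmt 5: x := y + z  -- replace 0 occurrence(s) of x with (y + z)
  => y <= 3
stmt 4: y := z + y  -- replace 1 occurrence(s) of y with (z + y)
  => ( z + y ) <= 3
stmt 3: x := x - z  -- replace 0 occurrence(s) of x with (x - z)
  => ( z + y ) <= 3
stmt 2: y := z * y  -- replace 1 occurrence(s) of y with (z * y)
  => ( z + ( z * y ) ) <= 3
stmt 1: z := x + 8  -- replace 2 occurrence(s) of z with (x + 8)
  => ( ( x + 8 ) + ( ( x + 8 ) * y ) ) <= 3

Answer: ( ( x + 8 ) + ( ( x + 8 ) * y ) ) <= 3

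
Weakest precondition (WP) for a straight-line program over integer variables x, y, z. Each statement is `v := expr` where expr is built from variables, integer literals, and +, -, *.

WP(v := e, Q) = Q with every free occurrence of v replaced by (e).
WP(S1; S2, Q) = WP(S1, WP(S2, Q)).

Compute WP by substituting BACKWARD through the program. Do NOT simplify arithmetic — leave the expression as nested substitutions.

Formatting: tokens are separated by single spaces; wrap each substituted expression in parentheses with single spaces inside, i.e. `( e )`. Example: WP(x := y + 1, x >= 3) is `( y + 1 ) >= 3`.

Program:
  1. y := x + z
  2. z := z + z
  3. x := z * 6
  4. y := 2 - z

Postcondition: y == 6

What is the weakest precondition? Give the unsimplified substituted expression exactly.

post: y == 6
stmt 4: y := 2 - z  -- replace 1 occurrence(s) of y with (2 - z)
  => ( 2 - z ) == 6
stmt 3: x := z * 6  -- replace 0 occurrence(s) of x with (z * 6)
  => ( 2 - z ) == 6
stmt 2: z := z + z  -- replace 1 occurrence(s) of z with (z + z)
  => ( 2 - ( z + z ) ) == 6
stmt 1: y := x + z  -- replace 0 occurrence(s) of y with (x + z)
  => ( 2 - ( z + z ) ) == 6

Answer: ( 2 - ( z + z ) ) == 6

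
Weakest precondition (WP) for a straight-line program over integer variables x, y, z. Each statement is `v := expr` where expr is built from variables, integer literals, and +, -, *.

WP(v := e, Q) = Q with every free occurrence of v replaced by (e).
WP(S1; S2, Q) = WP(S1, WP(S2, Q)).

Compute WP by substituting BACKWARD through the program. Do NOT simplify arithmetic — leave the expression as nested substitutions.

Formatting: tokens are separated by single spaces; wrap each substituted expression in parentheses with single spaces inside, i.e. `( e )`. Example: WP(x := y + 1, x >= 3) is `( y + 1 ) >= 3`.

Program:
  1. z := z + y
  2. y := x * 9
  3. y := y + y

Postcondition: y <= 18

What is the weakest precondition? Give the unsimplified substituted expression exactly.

post: y <= 18
stmt 3: y := y + y  -- replace 1 occurrence(s) of y with (y + y)
  => ( y + y ) <= 18
stmt 2: y := x * 9  -- replace 2 occurrence(s) of y with (x * 9)
  => ( ( x * 9 ) + ( x * 9 ) ) <= 18
stmt 1: z := z + y  -- replace 0 occurrence(s) of z with (z + y)
  => ( ( x * 9 ) + ( x * 9 ) ) <= 18

Answer: ( ( x * 9 ) + ( x * 9 ) ) <= 18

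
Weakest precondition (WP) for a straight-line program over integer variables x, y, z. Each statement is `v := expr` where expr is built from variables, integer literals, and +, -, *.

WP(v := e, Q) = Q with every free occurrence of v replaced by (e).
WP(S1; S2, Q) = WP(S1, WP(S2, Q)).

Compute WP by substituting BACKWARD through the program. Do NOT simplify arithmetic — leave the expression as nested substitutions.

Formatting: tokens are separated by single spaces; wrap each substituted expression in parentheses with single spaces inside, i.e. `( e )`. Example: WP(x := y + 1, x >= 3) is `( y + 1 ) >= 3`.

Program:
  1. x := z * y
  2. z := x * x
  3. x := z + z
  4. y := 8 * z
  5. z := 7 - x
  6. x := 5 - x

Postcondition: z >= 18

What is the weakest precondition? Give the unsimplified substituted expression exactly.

Answer: ( 7 - ( ( ( z * y ) * ( z * y ) ) + ( ( z * y ) * ( z * y ) ) ) ) >= 18

Derivation:
post: z >= 18
stmt 6: x := 5 - x  -- replace 0 occurrence(s) of x with (5 - x)
  => z >= 18
stmt 5: z := 7 - x  -- replace 1 occurrence(s) of z with (7 - x)
  => ( 7 - x ) >= 18
stmt 4: y := 8 * z  -- replace 0 occurrence(s) of y with (8 * z)
  => ( 7 - x ) >= 18
stmt 3: x := z + z  -- replace 1 occurrence(s) of x with (z + z)
  => ( 7 - ( z + z ) ) >= 18
stmt 2: z := x * x  -- replace 2 occurrence(s) of z with (x * x)
  => ( 7 - ( ( x * x ) + ( x * x ) ) ) >= 18
stmt 1: x := z * y  -- replace 4 occurrence(s) of x with (z * y)
  => ( 7 - ( ( ( z * y ) * ( z * y ) ) + ( ( z * y ) * ( z * y ) ) ) ) >= 18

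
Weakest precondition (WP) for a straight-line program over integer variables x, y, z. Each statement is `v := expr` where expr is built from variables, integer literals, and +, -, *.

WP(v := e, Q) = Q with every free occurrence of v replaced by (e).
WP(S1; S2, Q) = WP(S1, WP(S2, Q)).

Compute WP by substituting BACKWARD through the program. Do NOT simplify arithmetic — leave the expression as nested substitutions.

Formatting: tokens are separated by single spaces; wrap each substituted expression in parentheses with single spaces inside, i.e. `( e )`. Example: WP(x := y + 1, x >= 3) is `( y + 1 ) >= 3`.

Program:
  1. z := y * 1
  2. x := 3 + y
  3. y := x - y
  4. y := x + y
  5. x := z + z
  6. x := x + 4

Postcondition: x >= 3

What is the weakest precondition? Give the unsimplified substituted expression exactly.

post: x >= 3
stmt 6: x := x + 4  -- replace 1 occurrence(s) of x with (x + 4)
  => ( x + 4 ) >= 3
stmt 5: x := z + z  -- replace 1 occurrence(s) of x with (z + z)
  => ( ( z + z ) + 4 ) >= 3
stmt 4: y := x + y  -- replace 0 occurrence(s) of y with (x + y)
  => ( ( z + z ) + 4 ) >= 3
stmt 3: y := x - y  -- replace 0 occurrence(s) of y with (x - y)
  => ( ( z + z ) + 4 ) >= 3
stmt 2: x := 3 + y  -- replace 0 occurrence(s) of x with (3 + y)
  => ( ( z + z ) + 4 ) >= 3
stmt 1: z := y * 1  -- replace 2 occurrence(s) of z with (y * 1)
  => ( ( ( y * 1 ) + ( y * 1 ) ) + 4 ) >= 3

Answer: ( ( ( y * 1 ) + ( y * 1 ) ) + 4 ) >= 3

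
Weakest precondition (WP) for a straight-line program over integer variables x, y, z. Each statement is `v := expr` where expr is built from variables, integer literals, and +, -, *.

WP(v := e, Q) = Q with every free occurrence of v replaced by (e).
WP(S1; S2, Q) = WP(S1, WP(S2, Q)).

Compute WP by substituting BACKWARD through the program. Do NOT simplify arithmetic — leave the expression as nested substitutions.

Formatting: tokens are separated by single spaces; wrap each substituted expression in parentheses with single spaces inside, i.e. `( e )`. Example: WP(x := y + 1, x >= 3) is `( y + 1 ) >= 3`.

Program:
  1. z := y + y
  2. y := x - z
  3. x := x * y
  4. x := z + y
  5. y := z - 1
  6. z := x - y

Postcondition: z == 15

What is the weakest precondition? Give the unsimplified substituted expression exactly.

Answer: ( ( ( y + y ) + ( x - ( y + y ) ) ) - ( ( y + y ) - 1 ) ) == 15

Derivation:
post: z == 15
stmt 6: z := x - y  -- replace 1 occurrence(s) of z with (x - y)
  => ( x - y ) == 15
stmt 5: y := z - 1  -- replace 1 occurrence(s) of y with (z - 1)
  => ( x - ( z - 1 ) ) == 15
stmt 4: x := z + y  -- replace 1 occurrence(s) of x with (z + y)
  => ( ( z + y ) - ( z - 1 ) ) == 15
stmt 3: x := x * y  -- replace 0 occurrence(s) of x with (x * y)
  => ( ( z + y ) - ( z - 1 ) ) == 15
stmt 2: y := x - z  -- replace 1 occurrence(s) of y with (x - z)
  => ( ( z + ( x - z ) ) - ( z - 1 ) ) == 15
stmt 1: z := y + y  -- replace 3 occurrence(s) of z with (y + y)
  => ( ( ( y + y ) + ( x - ( y + y ) ) ) - ( ( y + y ) - 1 ) ) == 15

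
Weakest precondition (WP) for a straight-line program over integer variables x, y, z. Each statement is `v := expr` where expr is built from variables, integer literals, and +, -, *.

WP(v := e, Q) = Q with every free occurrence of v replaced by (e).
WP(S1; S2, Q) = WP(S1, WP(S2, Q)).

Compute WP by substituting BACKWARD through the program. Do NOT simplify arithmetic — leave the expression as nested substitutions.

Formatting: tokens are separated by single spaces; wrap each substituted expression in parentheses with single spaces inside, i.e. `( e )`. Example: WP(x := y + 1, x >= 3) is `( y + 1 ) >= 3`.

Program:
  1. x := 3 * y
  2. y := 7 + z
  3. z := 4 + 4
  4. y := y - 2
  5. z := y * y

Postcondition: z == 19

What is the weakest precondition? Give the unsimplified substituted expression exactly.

post: z == 19
stmt 5: z := y * y  -- replace 1 occurrence(s) of z with (y * y)
  => ( y * y ) == 19
stmt 4: y := y - 2  -- replace 2 occurrence(s) of y with (y - 2)
  => ( ( y - 2 ) * ( y - 2 ) ) == 19
stmt 3: z := 4 + 4  -- replace 0 occurrence(s) of z with (4 + 4)
  => ( ( y - 2 ) * ( y - 2 ) ) == 19
stmt 2: y := 7 + z  -- replace 2 occurrence(s) of y with (7 + z)
  => ( ( ( 7 + z ) - 2 ) * ( ( 7 + z ) - 2 ) ) == 19
stmt 1: x := 3 * y  -- replace 0 occurrence(s) of x with (3 * y)
  => ( ( ( 7 + z ) - 2 ) * ( ( 7 + z ) - 2 ) ) == 19

Answer: ( ( ( 7 + z ) - 2 ) * ( ( 7 + z ) - 2 ) ) == 19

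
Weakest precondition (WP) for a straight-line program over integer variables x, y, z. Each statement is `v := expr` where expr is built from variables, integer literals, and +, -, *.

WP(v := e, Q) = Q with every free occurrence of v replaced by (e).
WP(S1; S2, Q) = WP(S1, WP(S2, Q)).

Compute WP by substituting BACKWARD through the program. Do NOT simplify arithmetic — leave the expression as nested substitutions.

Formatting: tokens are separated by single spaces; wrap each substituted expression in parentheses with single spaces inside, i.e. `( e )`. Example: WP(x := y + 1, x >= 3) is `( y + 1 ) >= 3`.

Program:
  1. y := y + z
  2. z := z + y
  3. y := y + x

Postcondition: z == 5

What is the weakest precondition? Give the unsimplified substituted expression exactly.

Answer: ( z + ( y + z ) ) == 5

Derivation:
post: z == 5
stmt 3: y := y + x  -- replace 0 occurrence(s) of y with (y + x)
  => z == 5
stmt 2: z := z + y  -- replace 1 occurrence(s) of z with (z + y)
  => ( z + y ) == 5
stmt 1: y := y + z  -- replace 1 occurrence(s) of y with (y + z)
  => ( z + ( y + z ) ) == 5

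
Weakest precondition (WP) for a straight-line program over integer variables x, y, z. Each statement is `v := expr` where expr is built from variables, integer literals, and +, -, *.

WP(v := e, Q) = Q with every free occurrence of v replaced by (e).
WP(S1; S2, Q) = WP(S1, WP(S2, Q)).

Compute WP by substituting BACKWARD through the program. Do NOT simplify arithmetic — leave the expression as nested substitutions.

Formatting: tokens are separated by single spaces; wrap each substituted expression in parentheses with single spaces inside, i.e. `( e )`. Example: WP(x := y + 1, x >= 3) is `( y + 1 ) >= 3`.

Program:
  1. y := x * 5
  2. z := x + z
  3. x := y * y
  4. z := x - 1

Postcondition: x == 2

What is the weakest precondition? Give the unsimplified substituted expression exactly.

post: x == 2
stmt 4: z := x - 1  -- replace 0 occurrence(s) of z with (x - 1)
  => x == 2
stmt 3: x := y * y  -- replace 1 occurrence(s) of x with (y * y)
  => ( y * y ) == 2
stmt 2: z := x + z  -- replace 0 occurrence(s) of z with (x + z)
  => ( y * y ) == 2
stmt 1: y := x * 5  -- replace 2 occurrence(s) of y with (x * 5)
  => ( ( x * 5 ) * ( x * 5 ) ) == 2

Answer: ( ( x * 5 ) * ( x * 5 ) ) == 2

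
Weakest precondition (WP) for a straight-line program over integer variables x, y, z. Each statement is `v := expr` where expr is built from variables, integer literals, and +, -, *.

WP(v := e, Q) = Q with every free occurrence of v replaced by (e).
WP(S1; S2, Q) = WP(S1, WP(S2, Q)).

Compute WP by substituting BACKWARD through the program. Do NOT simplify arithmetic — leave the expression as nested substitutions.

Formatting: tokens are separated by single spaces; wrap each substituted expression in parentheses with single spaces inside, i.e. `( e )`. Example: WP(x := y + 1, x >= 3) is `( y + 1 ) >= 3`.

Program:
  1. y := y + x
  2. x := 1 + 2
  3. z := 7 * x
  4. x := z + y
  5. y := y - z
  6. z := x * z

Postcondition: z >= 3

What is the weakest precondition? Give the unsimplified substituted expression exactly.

Answer: ( ( ( 7 * ( 1 + 2 ) ) + ( y + x ) ) * ( 7 * ( 1 + 2 ) ) ) >= 3

Derivation:
post: z >= 3
stmt 6: z := x * z  -- replace 1 occurrence(s) of z with (x * z)
  => ( x * z ) >= 3
stmt 5: y := y - z  -- replace 0 occurrence(s) of y with (y - z)
  => ( x * z ) >= 3
stmt 4: x := z + y  -- replace 1 occurrence(s) of x with (z + y)
  => ( ( z + y ) * z ) >= 3
stmt 3: z := 7 * x  -- replace 2 occurrence(s) of z with (7 * x)
  => ( ( ( 7 * x ) + y ) * ( 7 * x ) ) >= 3
stmt 2: x := 1 + 2  -- replace 2 occurrence(s) of x with (1 + 2)
  => ( ( ( 7 * ( 1 + 2 ) ) + y ) * ( 7 * ( 1 + 2 ) ) ) >= 3
stmt 1: y := y + x  -- replace 1 occurrence(s) of y with (y + x)
  => ( ( ( 7 * ( 1 + 2 ) ) + ( y + x ) ) * ( 7 * ( 1 + 2 ) ) ) >= 3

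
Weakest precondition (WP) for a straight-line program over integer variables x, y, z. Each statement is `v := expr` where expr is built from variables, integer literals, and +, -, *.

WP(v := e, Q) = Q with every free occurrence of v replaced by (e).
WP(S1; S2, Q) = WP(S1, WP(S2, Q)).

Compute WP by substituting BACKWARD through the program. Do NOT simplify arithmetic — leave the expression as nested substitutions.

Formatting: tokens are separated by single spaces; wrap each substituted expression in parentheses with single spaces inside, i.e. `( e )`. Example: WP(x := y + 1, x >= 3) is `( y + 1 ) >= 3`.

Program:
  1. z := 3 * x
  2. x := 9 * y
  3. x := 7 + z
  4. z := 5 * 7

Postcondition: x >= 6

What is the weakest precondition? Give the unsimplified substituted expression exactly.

Answer: ( 7 + ( 3 * x ) ) >= 6

Derivation:
post: x >= 6
stmt 4: z := 5 * 7  -- replace 0 occurrence(s) of z with (5 * 7)
  => x >= 6
stmt 3: x := 7 + z  -- replace 1 occurrence(s) of x with (7 + z)
  => ( 7 + z ) >= 6
stmt 2: x := 9 * y  -- replace 0 occurrence(s) of x with (9 * y)
  => ( 7 + z ) >= 6
stmt 1: z := 3 * x  -- replace 1 occurrence(s) of z with (3 * x)
  => ( 7 + ( 3 * x ) ) >= 6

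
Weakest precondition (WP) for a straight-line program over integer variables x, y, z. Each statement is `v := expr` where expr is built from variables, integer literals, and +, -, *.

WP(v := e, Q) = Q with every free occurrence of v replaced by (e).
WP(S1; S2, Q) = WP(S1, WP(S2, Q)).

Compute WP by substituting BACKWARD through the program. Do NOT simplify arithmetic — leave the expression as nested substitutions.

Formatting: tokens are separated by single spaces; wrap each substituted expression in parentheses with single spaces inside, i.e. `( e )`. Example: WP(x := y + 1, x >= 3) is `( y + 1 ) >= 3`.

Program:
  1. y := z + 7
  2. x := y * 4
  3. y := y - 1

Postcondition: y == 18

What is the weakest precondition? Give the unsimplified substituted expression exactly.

Answer: ( ( z + 7 ) - 1 ) == 18

Derivation:
post: y == 18
stmt 3: y := y - 1  -- replace 1 occurrence(s) of y with (y - 1)
  => ( y - 1 ) == 18
stmt 2: x := y * 4  -- replace 0 occurrence(s) of x with (y * 4)
  => ( y - 1 ) == 18
stmt 1: y := z + 7  -- replace 1 occurrence(s) of y with (z + 7)
  => ( ( z + 7 ) - 1 ) == 18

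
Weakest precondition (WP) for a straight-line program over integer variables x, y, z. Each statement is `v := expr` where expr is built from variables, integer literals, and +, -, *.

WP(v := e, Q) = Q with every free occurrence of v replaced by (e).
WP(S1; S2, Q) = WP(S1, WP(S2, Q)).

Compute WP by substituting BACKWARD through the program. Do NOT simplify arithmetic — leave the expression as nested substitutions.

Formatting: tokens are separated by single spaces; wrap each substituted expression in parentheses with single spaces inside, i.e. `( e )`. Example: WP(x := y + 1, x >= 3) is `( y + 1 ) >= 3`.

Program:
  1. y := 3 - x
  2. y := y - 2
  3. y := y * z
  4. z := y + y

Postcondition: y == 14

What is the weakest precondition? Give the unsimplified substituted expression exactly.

post: y == 14
stmt 4: z := y + y  -- replace 0 occurrence(s) of z with (y + y)
  => y == 14
stmt 3: y := y * z  -- replace 1 occurrence(s) of y with (y * z)
  => ( y * z ) == 14
stmt 2: y := y - 2  -- replace 1 occurrence(s) of y with (y - 2)
  => ( ( y - 2 ) * z ) == 14
stmt 1: y := 3 - x  -- replace 1 occurrence(s) of y with (3 - x)
  => ( ( ( 3 - x ) - 2 ) * z ) == 14

Answer: ( ( ( 3 - x ) - 2 ) * z ) == 14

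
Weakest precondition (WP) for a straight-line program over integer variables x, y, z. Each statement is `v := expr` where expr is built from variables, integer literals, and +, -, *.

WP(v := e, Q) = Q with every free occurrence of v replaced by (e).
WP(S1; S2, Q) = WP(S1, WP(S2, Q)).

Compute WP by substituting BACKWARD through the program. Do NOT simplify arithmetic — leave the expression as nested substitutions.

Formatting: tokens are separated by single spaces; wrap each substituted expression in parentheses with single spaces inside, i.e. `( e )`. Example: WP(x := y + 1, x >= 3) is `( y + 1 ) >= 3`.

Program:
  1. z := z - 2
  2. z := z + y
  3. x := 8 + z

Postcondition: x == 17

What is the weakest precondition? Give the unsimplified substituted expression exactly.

Answer: ( 8 + ( ( z - 2 ) + y ) ) == 17

Derivation:
post: x == 17
stmt 3: x := 8 + z  -- replace 1 occurrence(s) of x with (8 + z)
  => ( 8 + z ) == 17
stmt 2: z := z + y  -- replace 1 occurrence(s) of z with (z + y)
  => ( 8 + ( z + y ) ) == 17
stmt 1: z := z - 2  -- replace 1 occurrence(s) of z with (z - 2)
  => ( 8 + ( ( z - 2 ) + y ) ) == 17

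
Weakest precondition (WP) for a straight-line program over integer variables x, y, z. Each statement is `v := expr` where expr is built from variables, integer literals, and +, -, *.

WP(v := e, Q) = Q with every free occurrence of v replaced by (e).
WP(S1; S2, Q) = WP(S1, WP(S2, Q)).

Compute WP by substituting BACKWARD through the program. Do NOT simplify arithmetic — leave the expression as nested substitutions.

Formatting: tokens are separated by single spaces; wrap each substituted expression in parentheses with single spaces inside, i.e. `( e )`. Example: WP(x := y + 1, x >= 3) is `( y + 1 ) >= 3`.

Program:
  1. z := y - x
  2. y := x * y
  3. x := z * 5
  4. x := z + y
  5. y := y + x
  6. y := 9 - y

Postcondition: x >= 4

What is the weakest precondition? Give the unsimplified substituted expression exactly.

post: x >= 4
stmt 6: y := 9 - y  -- replace 0 occurrence(s) of y with (9 - y)
  => x >= 4
stmt 5: y := y + x  -- replace 0 occurrence(s) of y with (y + x)
  => x >= 4
stmt 4: x := z + y  -- replace 1 occurrence(s) of x with (z + y)
  => ( z + y ) >= 4
stmt 3: x := z * 5  -- replace 0 occurrence(s) of x with (z * 5)
  => ( z + y ) >= 4
stmt 2: y := x * y  -- replace 1 occurrence(s) of y with (x * y)
  => ( z + ( x * y ) ) >= 4
stmt 1: z := y - x  -- replace 1 occurrence(s) of z with (y - x)
  => ( ( y - x ) + ( x * y ) ) >= 4

Answer: ( ( y - x ) + ( x * y ) ) >= 4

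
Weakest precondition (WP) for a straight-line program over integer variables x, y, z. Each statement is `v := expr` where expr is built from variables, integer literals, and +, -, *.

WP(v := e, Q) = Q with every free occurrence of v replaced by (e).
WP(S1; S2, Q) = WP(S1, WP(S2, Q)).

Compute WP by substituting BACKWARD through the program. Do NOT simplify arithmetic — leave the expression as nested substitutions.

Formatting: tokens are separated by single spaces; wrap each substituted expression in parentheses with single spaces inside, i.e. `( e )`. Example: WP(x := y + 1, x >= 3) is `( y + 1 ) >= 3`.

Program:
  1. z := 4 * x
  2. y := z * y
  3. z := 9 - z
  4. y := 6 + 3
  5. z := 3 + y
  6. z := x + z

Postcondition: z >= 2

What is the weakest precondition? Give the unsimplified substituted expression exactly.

Answer: ( x + ( 3 + ( 6 + 3 ) ) ) >= 2

Derivation:
post: z >= 2
stmt 6: z := x + z  -- replace 1 occurrence(s) of z with (x + z)
  => ( x + z ) >= 2
stmt 5: z := 3 + y  -- replace 1 occurrence(s) of z with (3 + y)
  => ( x + ( 3 + y ) ) >= 2
stmt 4: y := 6 + 3  -- replace 1 occurrence(s) of y with (6 + 3)
  => ( x + ( 3 + ( 6 + 3 ) ) ) >= 2
stmt 3: z := 9 - z  -- replace 0 occurrence(s) of z with (9 - z)
  => ( x + ( 3 + ( 6 + 3 ) ) ) >= 2
stmt 2: y := z * y  -- replace 0 occurrence(s) of y with (z * y)
  => ( x + ( 3 + ( 6 + 3 ) ) ) >= 2
stmt 1: z := 4 * x  -- replace 0 occurrence(s) of z with (4 * x)
  => ( x + ( 3 + ( 6 + 3 ) ) ) >= 2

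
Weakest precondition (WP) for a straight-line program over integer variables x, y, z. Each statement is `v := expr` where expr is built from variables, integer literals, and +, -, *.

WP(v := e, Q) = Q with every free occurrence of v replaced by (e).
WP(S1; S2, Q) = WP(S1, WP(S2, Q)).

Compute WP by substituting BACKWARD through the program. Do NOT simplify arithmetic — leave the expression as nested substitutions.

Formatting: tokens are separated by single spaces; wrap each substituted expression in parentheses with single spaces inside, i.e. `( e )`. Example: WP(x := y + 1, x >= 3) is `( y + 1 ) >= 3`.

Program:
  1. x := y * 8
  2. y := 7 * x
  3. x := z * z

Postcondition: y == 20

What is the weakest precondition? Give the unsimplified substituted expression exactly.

Answer: ( 7 * ( y * 8 ) ) == 20

Derivation:
post: y == 20
stmt 3: x := z * z  -- replace 0 occurrence(s) of x with (z * z)
  => y == 20
stmt 2: y := 7 * x  -- replace 1 occurrence(s) of y with (7 * x)
  => ( 7 * x ) == 20
stmt 1: x := y * 8  -- replace 1 occurrence(s) of x with (y * 8)
  => ( 7 * ( y * 8 ) ) == 20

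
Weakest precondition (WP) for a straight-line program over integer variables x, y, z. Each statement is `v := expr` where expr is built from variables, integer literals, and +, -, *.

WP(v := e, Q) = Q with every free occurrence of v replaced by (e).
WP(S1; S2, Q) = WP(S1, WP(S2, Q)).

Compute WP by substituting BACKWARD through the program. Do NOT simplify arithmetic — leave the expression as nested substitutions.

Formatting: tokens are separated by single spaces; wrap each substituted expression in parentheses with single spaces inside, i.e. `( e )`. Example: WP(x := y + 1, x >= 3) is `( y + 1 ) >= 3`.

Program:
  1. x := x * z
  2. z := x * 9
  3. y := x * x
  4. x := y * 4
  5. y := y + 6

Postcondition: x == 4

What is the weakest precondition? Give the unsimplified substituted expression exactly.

Answer: ( ( ( x * z ) * ( x * z ) ) * 4 ) == 4

Derivation:
post: x == 4
stmt 5: y := y + 6  -- replace 0 occurrence(s) of y with (y + 6)
  => x == 4
stmt 4: x := y * 4  -- replace 1 occurrence(s) of x with (y * 4)
  => ( y * 4 ) == 4
stmt 3: y := x * x  -- replace 1 occurrence(s) of y with (x * x)
  => ( ( x * x ) * 4 ) == 4
stmt 2: z := x * 9  -- replace 0 occurrence(s) of z with (x * 9)
  => ( ( x * x ) * 4 ) == 4
stmt 1: x := x * z  -- replace 2 occurrence(s) of x with (x * z)
  => ( ( ( x * z ) * ( x * z ) ) * 4 ) == 4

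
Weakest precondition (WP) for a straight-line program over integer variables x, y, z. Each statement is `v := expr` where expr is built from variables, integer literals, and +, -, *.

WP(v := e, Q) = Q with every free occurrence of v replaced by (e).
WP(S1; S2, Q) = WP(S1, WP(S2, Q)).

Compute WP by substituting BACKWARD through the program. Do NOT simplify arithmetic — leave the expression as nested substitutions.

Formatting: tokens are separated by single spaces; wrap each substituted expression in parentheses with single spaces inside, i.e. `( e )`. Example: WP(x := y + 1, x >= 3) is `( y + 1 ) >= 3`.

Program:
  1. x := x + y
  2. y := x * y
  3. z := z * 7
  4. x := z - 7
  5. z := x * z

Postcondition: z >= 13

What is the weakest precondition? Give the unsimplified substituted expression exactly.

post: z >= 13
stmt 5: z := x * z  -- replace 1 occurrence(s) of z with (x * z)
  => ( x * z ) >= 13
stmt 4: x := z - 7  -- replace 1 occurrence(s) of x with (z - 7)
  => ( ( z - 7 ) * z ) >= 13
stmt 3: z := z * 7  -- replace 2 occurrence(s) of z with (z * 7)
  => ( ( ( z * 7 ) - 7 ) * ( z * 7 ) ) >= 13
stmt 2: y := x * y  -- replace 0 occurrence(s) of y with (x * y)
  => ( ( ( z * 7 ) - 7 ) * ( z * 7 ) ) >= 13
stmt 1: x := x + y  -- replace 0 occurrence(s) of x with (x + y)
  => ( ( ( z * 7 ) - 7 ) * ( z * 7 ) ) >= 13

Answer: ( ( ( z * 7 ) - 7 ) * ( z * 7 ) ) >= 13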